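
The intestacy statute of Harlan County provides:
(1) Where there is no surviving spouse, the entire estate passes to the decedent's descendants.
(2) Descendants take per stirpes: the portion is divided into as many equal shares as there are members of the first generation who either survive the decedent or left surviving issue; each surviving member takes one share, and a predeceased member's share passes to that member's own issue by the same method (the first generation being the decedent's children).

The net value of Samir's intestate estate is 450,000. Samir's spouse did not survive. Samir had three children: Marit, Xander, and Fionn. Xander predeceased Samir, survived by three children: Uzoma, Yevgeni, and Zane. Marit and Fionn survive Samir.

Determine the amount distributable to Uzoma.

The entire 450,000 passes to the descendants.
That amount (450,000) is divided into 3 shares of 150,000: Marit and Fionn each take 150,000; Xander's 150,000 share passes to Xander's issue.
Xander's share (150,000) is divided into 3 shares of 50,000: Uzoma, Yevgeni, and Zane each take 50,000.

Uzoma receives 50,000.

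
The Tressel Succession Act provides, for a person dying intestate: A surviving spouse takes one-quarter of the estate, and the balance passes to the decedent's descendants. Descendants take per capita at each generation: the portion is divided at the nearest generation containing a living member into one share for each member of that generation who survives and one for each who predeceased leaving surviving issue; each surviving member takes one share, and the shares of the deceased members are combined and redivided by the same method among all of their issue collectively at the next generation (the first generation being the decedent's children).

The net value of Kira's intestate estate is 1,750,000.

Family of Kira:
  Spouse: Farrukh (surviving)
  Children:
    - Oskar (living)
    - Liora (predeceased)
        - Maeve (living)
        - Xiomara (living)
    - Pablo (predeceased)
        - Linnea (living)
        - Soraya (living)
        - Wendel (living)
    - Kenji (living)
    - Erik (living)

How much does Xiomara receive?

Xiomara receives 105,000.

Farrukh takes one-quarter of 1,750,000 = 437,500. The remaining 1,312,500 passes to the descendants.
The descendants' portion (1,312,500) is divided at the children's generation into 5 shares of 262,500. Oskar, Kenji, and Erik each take 262,500. The 2 shares of the deceased (Liora and Pablo) are combined into a pool of 525,000.
That pool (525,000) is divided at the grandchildren's generation equally among Maeve, Xiomara, Linnea, Soraya, and Wendel: 105,000 each.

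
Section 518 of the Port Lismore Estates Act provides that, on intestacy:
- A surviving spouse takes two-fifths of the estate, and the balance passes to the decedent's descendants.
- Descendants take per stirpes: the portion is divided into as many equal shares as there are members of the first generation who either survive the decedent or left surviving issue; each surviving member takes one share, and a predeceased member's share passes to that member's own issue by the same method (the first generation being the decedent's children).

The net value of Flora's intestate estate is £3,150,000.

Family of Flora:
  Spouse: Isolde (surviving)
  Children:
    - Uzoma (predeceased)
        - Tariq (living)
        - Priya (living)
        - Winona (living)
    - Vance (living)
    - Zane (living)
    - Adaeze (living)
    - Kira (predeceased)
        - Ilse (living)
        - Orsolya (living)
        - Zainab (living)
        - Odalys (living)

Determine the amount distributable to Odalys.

Isolde takes two-fifths of £3,150,000 = £1,260,000. The remaining £1,890,000 passes to the descendants.
The descendants' portion (£1,890,000) is divided into 5 shares of £378,000: Vance, Zane, and Adaeze each take £378,000; Uzoma's £378,000 share passes to Uzoma's issue; Kira's £378,000 share passes to Kira's issue.
Uzoma's share (£378,000) is divided into 3 shares of £126,000: Tariq, Priya, and Winona each take £126,000.
Kira's share (£378,000) is divided into 4 shares of £94,500: Ilse, Orsolya, Zainab, and Odalys each take £94,500.

Odalys receives £94,500.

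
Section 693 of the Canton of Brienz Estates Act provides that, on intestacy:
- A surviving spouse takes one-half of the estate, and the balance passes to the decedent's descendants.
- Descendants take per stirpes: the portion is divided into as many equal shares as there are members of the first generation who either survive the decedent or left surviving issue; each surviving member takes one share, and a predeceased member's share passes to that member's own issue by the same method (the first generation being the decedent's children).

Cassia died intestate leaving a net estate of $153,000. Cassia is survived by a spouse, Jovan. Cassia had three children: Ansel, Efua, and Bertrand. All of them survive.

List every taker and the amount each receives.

Jovan: $76,500; Ansel: $25,500; Efua: $25,500; Bertrand: $25,500

Jovan takes one-half of $153,000 = $76,500. The remaining $76,500 passes to the descendants.
The descendants' portion ($76,500) is divided into 3 shares of $25,500: Ansel, Efua, and Bertrand each take $25,500.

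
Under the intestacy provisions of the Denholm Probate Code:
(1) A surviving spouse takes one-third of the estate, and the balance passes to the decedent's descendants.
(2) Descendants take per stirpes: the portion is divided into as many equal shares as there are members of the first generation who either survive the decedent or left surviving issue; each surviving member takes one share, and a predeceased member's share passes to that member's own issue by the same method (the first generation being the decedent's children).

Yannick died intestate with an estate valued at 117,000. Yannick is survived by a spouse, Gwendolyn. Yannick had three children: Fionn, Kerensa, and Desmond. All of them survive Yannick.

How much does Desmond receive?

Gwendolyn takes one-third of 117,000 = 39,000. The remaining 78,000 passes to the descendants.
The descendants' portion (78,000) is divided into 3 shares of 26,000: Fionn, Kerensa, and Desmond each take 26,000.

Desmond receives 26,000.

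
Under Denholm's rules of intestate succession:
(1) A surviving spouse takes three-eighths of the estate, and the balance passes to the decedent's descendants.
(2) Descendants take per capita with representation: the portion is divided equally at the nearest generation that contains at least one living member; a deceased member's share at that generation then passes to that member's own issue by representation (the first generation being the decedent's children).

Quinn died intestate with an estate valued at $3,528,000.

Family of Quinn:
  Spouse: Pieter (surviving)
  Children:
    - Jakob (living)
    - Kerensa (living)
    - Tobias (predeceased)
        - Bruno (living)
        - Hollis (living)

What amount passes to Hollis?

Hollis receives $367,500.

Pieter takes three-eighths of $3,528,000 = $1,323,000. The remaining $2,205,000 passes to the descendants.
The descendants' portion ($2,205,000) is divided into 3 shares of $735,000: Jakob and Kerensa each take $735,000; Tobias's $735,000 share passes to Tobias's issue.
Tobias's share ($735,000) is divided into 2 shares of $367,500: Bruno and Hollis each take $367,500.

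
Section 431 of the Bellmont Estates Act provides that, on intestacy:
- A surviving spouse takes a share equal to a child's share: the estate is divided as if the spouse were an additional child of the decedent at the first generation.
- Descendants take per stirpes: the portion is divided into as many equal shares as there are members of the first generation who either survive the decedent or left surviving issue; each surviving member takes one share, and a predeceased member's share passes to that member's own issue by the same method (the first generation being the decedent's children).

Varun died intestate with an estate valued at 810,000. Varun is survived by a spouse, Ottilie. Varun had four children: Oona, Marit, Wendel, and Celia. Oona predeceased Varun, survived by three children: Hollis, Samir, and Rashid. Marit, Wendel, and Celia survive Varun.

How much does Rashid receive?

Rashid receives 54,000.

The spouse counts as an additional share at the children's level, so there are 5 primary shares of 162,000. Ottilie takes one such share (162,000).
The children's combined portion (648,000) is divided into 4 shares of 162,000: Marit, Wendel, and Celia each take 162,000; Oona's 162,000 share passes to Oona's issue.
Oona's share (162,000) is divided into 3 shares of 54,000: Hollis, Samir, and Rashid each take 54,000.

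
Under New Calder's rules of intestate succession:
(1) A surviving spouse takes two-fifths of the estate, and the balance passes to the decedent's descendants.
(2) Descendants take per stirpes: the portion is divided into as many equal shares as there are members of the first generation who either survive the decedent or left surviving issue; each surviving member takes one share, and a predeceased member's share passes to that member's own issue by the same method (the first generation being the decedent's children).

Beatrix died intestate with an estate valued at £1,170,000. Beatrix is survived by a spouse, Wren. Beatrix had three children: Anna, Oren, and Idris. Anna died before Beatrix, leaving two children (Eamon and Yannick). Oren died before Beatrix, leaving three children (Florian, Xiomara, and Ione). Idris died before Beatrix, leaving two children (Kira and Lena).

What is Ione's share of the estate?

Wren takes two-fifths of £1,170,000 = £468,000. The remaining £702,000 passes to the descendants.
The descendants' portion (£702,000) is divided into 3 shares of £234,000: Anna's £234,000 share passes to Anna's issue; Oren's £234,000 share passes to Oren's issue; Idris's £234,000 share passes to Idris's issue.
Anna's share (£234,000) is divided into 2 shares of £117,000: Eamon and Yannick each take £117,000.
Oren's share (£234,000) is divided into 3 shares of £78,000: Florian, Xiomara, and Ione each take £78,000.
Idris's share (£234,000) is divided into 2 shares of £117,000: Kira and Lena each take £117,000.

Ione receives £78,000.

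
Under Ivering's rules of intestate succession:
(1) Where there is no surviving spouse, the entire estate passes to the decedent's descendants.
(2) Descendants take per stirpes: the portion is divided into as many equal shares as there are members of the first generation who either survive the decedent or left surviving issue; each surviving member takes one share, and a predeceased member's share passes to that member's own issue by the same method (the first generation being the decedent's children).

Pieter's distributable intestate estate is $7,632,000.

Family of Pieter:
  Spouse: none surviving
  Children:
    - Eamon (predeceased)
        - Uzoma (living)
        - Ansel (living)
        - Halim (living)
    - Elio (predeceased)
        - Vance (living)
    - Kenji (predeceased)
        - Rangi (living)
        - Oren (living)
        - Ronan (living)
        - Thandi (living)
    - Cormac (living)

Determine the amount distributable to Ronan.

Ronan receives $477,000.

The entire $7,632,000 passes to the descendants.
That amount ($7,632,000) is divided into 4 shares of $1,908,000: Cormac takes $1,908,000; Eamon's $1,908,000 share passes to Eamon's issue; Elio's $1,908,000 share passes to Elio's issue; Kenji's $1,908,000 share passes to Kenji's issue.
Eamon's share ($1,908,000) is divided into 3 shares of $636,000: Uzoma, Ansel, and Halim each take $636,000.
Elio's share ($1,908,000) passes entirely to Vance.
Kenji's share ($1,908,000) is divided into 4 shares of $477,000: Rangi, Oren, Ronan, and Thandi each take $477,000.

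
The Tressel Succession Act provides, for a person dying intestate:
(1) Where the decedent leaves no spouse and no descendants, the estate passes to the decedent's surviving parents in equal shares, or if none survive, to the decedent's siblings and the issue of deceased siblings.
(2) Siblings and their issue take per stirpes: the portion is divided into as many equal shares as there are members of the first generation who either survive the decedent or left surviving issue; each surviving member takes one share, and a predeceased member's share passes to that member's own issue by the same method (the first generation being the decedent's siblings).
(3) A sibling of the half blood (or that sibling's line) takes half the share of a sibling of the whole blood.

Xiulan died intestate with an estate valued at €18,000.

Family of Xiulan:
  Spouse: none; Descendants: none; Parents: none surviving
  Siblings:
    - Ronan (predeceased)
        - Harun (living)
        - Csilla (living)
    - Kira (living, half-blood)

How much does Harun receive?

Harun receives €6,000.

The entire €18,000 passes to the siblings and their issue.
Counting each half-blood sibling's line as half a unit, there are 3/2 units in €18,000, so one unit is €12,000. Whole-blood lines (Ronan) take €12,000 each; half-blood lines (Kira) take €6,000 each.
Ronan's share (€12,000) is divided into 2 shares of €6,000: Harun and Csilla each take €6,000.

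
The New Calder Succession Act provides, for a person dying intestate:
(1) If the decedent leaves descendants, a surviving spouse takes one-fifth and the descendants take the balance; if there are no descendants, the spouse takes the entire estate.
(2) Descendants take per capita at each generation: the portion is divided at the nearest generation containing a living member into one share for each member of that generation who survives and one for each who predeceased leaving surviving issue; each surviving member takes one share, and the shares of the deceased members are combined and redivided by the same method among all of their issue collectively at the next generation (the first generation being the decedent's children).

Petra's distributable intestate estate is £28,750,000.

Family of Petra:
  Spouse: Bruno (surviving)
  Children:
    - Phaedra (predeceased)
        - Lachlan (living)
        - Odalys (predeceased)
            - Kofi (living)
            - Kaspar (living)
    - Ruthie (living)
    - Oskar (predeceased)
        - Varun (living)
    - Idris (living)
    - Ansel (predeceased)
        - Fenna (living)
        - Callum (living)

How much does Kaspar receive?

Bruno takes one-fifth of £28,750,000 = £5,750,000. The remaining £23,000,000 passes to the descendants.
The descendants' portion (£23,000,000) is divided at the children's generation into 5 shares of £4,600,000. Ruthie and Idris each take £4,600,000. The 3 shares of the deceased (Phaedra, Oskar, and Ansel) are combined into a pool of £13,800,000.
That pool (£13,800,000) is divided at the grandchildren's generation into 5 shares of £2,760,000. Lachlan, Varun, Fenna, and Callum each take £2,760,000. The remaining share for the deceased Odalys (£2,760,000) is carried to the next generation.
That pool (£2,760,000) is divided at the great-grandchildren's generation equally among Kofi and Kaspar: £1,380,000 each.

Kaspar receives £1,380,000.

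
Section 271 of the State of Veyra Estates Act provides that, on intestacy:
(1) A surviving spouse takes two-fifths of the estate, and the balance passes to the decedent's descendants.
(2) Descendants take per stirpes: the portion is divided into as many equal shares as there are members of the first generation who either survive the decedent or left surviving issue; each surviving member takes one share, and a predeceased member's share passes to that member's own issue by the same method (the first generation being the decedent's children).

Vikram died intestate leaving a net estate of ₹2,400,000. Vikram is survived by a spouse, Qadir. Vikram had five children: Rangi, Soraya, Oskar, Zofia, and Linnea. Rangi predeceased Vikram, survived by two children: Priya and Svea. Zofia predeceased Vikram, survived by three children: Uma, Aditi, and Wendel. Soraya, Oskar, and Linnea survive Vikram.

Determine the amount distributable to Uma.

Uma receives ₹96,000.

Qadir takes two-fifths of ₹2,400,000 = ₹960,000. The remaining ₹1,440,000 passes to the descendants.
The descendants' portion (₹1,440,000) is divided into 5 shares of ₹288,000: Soraya, Oskar, and Linnea each take ₹288,000; Rangi's ₹288,000 share passes to Rangi's issue; Zofia's ₹288,000 share passes to Zofia's issue.
Rangi's share (₹288,000) is divided into 2 shares of ₹144,000: Priya and Svea each take ₹144,000.
Zofia's share (₹288,000) is divided into 3 shares of ₹96,000: Uma, Aditi, and Wendel each take ₹96,000.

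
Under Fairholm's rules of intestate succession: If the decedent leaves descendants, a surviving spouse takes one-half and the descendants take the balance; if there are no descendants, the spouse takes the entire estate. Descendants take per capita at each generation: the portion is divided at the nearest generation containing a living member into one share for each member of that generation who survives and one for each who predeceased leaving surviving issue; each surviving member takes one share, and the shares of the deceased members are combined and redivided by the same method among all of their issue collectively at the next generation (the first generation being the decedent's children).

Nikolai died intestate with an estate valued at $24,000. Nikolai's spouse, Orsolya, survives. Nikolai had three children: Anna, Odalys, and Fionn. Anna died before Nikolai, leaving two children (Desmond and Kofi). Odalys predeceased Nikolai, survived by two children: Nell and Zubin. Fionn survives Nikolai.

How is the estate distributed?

Orsolya: $12,000; Desmond: $2,000; Kofi: $2,000; Nell: $2,000; Zubin: $2,000; Fionn: $4,000

Orsolya takes one-half of $24,000 = $12,000. The remaining $12,000 passes to the descendants.
The descendants' portion ($12,000) is divided at the children's generation into 3 shares of $4,000. Fionn takes $4,000. The 2 shares of the deceased (Anna and Odalys) are combined into a pool of $8,000.
That pool ($8,000) is divided at the grandchildren's generation equally among Desmond, Kofi, Nell, and Zubin: $2,000 each.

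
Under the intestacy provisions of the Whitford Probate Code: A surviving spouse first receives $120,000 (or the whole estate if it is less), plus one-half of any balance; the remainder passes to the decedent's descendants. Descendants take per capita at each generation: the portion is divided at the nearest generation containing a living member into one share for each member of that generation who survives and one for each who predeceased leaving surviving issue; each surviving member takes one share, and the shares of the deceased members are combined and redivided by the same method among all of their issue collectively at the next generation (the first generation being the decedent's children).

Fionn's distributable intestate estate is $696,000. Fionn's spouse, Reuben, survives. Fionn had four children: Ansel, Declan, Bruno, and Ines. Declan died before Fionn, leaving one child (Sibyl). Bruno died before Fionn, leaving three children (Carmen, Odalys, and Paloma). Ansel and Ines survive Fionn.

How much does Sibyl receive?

Sibyl receives $36,000.

Reuben first takes $120,000, leaving a balance of $576,000. Reuben then takes one-half of the balance ($288,000), for a total of $408,000. The remaining $288,000 passes to the descendants.
The descendants' portion ($288,000) is divided at the children's generation into 4 shares of $72,000. Ansel and Ines each take $72,000. The 2 shares of the deceased (Declan and Bruno) are combined into a pool of $144,000.
That pool ($144,000) is divided at the grandchildren's generation equally among Sibyl, Carmen, Odalys, and Paloma: $36,000 each.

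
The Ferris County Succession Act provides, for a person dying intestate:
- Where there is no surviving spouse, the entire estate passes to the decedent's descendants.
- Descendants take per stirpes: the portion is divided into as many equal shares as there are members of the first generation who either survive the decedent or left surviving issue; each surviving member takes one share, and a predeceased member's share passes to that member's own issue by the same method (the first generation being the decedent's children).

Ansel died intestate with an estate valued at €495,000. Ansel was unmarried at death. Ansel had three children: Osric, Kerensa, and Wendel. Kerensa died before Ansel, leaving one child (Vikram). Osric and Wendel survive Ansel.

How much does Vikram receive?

Vikram receives €165,000.

The entire €495,000 passes to the descendants.
That amount (€495,000) is divided into 3 shares of €165,000: Osric and Wendel each take €165,000; Kerensa's €165,000 share passes to Kerensa's issue.
Kerensa's share (€165,000) passes entirely to Vikram.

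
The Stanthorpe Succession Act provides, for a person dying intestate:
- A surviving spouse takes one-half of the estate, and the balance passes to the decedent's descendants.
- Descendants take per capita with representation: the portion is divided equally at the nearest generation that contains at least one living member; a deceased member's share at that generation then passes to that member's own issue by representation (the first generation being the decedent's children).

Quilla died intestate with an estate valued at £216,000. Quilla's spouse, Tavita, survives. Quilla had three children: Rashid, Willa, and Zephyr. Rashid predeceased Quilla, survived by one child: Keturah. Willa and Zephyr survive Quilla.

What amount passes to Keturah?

Keturah receives £36,000.

Tavita takes one-half of £216,000 = £108,000. The remaining £108,000 passes to the descendants.
The descendants' portion (£108,000) is divided into 3 shares of £36,000: Willa and Zephyr each take £36,000; Rashid's £36,000 share passes to Rashid's issue.
Rashid's share (£36,000) passes entirely to Keturah.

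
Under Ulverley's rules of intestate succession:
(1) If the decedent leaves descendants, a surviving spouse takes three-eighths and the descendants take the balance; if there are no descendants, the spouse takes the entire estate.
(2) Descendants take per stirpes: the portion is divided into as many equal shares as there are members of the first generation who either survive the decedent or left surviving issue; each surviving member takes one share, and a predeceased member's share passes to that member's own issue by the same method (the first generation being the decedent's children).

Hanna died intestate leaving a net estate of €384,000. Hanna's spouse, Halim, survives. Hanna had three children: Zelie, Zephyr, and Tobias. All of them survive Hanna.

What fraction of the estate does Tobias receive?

Halim takes three-eighths of €384,000 = €144,000. The remaining €240,000 passes to the descendants.
The descendants' portion (€240,000) is divided into 3 shares of €80,000: Zelie, Zephyr, and Tobias each take €80,000.

Tobias receives 5/24 of the estate.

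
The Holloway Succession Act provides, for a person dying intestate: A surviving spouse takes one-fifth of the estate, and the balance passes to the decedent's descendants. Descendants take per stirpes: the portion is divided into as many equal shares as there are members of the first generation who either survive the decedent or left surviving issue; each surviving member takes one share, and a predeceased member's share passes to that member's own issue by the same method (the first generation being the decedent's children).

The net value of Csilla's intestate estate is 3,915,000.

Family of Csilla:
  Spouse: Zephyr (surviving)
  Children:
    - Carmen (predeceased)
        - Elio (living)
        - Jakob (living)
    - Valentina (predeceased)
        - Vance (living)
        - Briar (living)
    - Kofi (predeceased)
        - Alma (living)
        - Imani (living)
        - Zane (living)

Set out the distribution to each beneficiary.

Zephyr takes one-fifth of 3,915,000 = 783,000. The remaining 3,132,000 passes to the descendants.
The descendants' portion (3,132,000) is divided into 3 shares of 1,044,000: Carmen's 1,044,000 share passes to Carmen's issue; Valentina's 1,044,000 share passes to Valentina's issue; Kofi's 1,044,000 share passes to Kofi's issue.
Carmen's share (1,044,000) is divided into 2 shares of 522,000: Elio and Jakob each take 522,000.
Valentina's share (1,044,000) is divided into 2 shares of 522,000: Vance and Briar each take 522,000.
Kofi's share (1,044,000) is divided into 3 shares of 348,000: Alma, Imani, and Zane each take 348,000.

Zephyr: 783,000; Elio: 522,000; Jakob: 522,000; Vance: 522,000; Briar: 522,000; Alma: 348,000; Imani: 348,000; Zane: 348,000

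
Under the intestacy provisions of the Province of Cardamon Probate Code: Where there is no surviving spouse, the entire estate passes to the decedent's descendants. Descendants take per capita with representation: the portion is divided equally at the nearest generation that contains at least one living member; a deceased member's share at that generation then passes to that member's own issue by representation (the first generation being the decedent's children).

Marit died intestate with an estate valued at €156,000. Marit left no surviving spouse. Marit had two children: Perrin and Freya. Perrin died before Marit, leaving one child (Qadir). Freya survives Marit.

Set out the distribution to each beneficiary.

The entire €156,000 passes to the descendants.
That amount (€156,000) is divided into 2 shares of €78,000: Freya takes €78,000; Perrin's €78,000 share passes to Perrin's issue.
Perrin's share (€78,000) passes entirely to Qadir.

Qadir: €78,000; Freya: €78,000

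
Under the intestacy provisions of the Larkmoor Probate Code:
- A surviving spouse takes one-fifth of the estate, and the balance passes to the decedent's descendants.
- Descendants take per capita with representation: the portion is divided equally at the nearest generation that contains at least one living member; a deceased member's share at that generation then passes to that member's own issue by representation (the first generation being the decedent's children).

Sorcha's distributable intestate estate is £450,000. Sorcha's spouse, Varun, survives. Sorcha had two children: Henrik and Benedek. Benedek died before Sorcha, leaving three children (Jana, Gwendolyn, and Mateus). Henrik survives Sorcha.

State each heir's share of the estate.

Varun takes one-fifth of £450,000 = £90,000. The remaining £360,000 passes to the descendants.
The descendants' portion (£360,000) is divided into 2 shares of £180,000: Henrik takes £180,000; Benedek's £180,000 share passes to Benedek's issue.
Benedek's share (£180,000) is divided into 3 shares of £60,000: Jana, Gwendolyn, and Mateus each take £60,000.

Varun: £90,000; Henrik: £180,000; Jana: £60,000; Gwendolyn: £60,000; Mateus: £60,000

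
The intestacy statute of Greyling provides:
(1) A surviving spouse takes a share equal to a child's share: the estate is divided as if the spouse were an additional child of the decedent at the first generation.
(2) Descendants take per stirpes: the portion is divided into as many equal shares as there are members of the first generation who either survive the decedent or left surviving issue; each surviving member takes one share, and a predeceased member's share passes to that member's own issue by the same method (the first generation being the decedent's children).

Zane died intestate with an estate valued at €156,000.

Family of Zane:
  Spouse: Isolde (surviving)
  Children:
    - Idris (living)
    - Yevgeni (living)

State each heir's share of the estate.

Isolde: €52,000; Idris: €52,000; Yevgeni: €52,000

The spouse counts as an additional share at the children's level, so there are 3 primary shares of €52,000. Isolde takes one such share (€52,000).
The children's combined portion (€104,000) is divided into 2 shares of €52,000: Idris and Yevgeni each take €52,000.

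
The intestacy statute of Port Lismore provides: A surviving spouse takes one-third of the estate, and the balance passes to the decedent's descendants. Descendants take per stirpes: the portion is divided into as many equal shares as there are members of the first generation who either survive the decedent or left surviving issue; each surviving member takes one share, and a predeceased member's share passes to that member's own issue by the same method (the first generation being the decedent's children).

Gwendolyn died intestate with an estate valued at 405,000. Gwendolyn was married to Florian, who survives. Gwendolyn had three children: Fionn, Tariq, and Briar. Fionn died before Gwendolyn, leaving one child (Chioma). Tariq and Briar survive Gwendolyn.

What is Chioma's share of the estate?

Florian takes one-third of 405,000 = 135,000. The remaining 270,000 passes to the descendants.
The descendants' portion (270,000) is divided into 3 shares of 90,000: Tariq and Briar each take 90,000; Fionn's 90,000 share passes to Fionn's issue.
Fionn's share (90,000) passes entirely to Chioma.

Chioma receives 90,000.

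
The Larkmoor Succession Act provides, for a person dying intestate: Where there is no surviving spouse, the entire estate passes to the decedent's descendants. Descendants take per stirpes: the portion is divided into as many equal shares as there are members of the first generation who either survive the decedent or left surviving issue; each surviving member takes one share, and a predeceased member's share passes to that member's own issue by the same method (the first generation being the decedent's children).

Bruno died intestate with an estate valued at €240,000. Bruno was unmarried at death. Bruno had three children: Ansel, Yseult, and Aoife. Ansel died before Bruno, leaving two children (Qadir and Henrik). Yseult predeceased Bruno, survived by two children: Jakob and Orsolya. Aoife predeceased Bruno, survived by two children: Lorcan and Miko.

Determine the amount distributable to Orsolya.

Orsolya receives €40,000.

The entire €240,000 passes to the descendants.
That amount (€240,000) is divided into 3 shares of €80,000: Ansel's €80,000 share passes to Ansel's issue; Yseult's €80,000 share passes to Yseult's issue; Aoife's €80,000 share passes to Aoife's issue.
Ansel's share (€80,000) is divided into 2 shares of €40,000: Qadir and Henrik each take €40,000.
Yseult's share (€80,000) is divided into 2 shares of €40,000: Jakob and Orsolya each take €40,000.
Aoife's share (€80,000) is divided into 2 shares of €40,000: Lorcan and Miko each take €40,000.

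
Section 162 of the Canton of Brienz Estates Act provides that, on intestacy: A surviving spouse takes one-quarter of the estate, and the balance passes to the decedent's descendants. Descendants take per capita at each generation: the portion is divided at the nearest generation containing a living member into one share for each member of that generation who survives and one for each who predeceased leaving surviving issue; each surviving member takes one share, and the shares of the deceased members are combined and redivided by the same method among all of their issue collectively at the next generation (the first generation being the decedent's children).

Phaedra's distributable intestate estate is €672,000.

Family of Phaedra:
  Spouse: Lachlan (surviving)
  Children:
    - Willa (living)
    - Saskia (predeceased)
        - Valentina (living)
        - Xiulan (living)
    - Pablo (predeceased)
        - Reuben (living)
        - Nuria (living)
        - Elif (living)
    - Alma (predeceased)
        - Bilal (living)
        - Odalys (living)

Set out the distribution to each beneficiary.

Lachlan: €168,000; Willa: €126,000; Valentina: €54,000; Xiulan: €54,000; Reuben: €54,000; Nuria: €54,000; Elif: €54,000; Bilal: €54,000; Odalys: €54,000

Lachlan takes one-quarter of €672,000 = €168,000. The remaining €504,000 passes to the descendants.
The descendants' portion (€504,000) is divided at the children's generation into 4 shares of €126,000. Willa takes €126,000. The 3 shares of the deceased (Saskia, Pablo, and Alma) are combined into a pool of €378,000.
That pool (€378,000) is divided at the grandchildren's generation equally among Valentina, Xiulan, Reuben, Nuria, Elif, Bilal, and Odalys: €54,000 each.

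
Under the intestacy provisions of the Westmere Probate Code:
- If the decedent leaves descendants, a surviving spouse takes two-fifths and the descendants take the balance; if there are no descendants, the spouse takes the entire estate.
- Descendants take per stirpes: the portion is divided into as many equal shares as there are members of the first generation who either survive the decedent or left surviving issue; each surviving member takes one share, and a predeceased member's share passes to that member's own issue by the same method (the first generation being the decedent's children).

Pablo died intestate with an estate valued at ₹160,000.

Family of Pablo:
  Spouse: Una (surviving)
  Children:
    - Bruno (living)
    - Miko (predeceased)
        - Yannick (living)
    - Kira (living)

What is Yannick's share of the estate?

Una takes two-fifths of ₹160,000 = ₹64,000. The remaining ₹96,000 passes to the descendants.
The descendants' portion (₹96,000) is divided into 3 shares of ₹32,000: Bruno and Kira each take ₹32,000; Miko's ₹32,000 share passes to Miko's issue.
Miko's share (₹32,000) passes entirely to Yannick.

Yannick receives ₹32,000.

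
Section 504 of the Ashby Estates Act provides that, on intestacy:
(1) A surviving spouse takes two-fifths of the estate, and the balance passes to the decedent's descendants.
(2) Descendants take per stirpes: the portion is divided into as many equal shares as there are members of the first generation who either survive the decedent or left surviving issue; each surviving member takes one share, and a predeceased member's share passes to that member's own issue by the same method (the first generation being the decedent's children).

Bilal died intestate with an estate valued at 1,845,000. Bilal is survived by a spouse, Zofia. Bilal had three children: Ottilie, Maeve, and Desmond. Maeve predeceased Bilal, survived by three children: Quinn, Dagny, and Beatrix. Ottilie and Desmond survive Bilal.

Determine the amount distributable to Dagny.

Zofia takes two-fifths of 1,845,000 = 738,000. The remaining 1,107,000 passes to the descendants.
The descendants' portion (1,107,000) is divided into 3 shares of 369,000: Ottilie and Desmond each take 369,000; Maeve's 369,000 share passes to Maeve's issue.
Maeve's share (369,000) is divided into 3 shares of 123,000: Quinn, Dagny, and Beatrix each take 123,000.

Dagny receives 123,000.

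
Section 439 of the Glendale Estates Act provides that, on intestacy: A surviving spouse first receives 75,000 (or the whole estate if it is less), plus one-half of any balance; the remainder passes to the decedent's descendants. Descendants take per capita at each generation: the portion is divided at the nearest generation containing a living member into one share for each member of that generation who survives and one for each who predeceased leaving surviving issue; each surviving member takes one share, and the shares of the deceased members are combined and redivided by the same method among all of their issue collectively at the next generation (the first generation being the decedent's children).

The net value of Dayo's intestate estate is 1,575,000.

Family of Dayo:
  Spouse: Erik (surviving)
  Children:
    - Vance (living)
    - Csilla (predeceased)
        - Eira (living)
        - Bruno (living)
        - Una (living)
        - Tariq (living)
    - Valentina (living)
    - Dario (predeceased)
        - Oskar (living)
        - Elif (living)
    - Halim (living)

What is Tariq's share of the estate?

Tariq receives 50,000.

Erik first takes 75,000, leaving a balance of 1,500,000. Erik then takes one-half of the balance (750,000), for a total of 825,000. The remaining 750,000 passes to the descendants.
The descendants' portion (750,000) is divided at the children's generation into 5 shares of 150,000. Vance, Valentina, and Halim each take 150,000. The 2 shares of the deceased (Csilla and Dario) are combined into a pool of 300,000.
That pool (300,000) is divided at the grandchildren's generation equally among Eira, Bruno, Una, Tariq, Oskar, and Elif: 50,000 each.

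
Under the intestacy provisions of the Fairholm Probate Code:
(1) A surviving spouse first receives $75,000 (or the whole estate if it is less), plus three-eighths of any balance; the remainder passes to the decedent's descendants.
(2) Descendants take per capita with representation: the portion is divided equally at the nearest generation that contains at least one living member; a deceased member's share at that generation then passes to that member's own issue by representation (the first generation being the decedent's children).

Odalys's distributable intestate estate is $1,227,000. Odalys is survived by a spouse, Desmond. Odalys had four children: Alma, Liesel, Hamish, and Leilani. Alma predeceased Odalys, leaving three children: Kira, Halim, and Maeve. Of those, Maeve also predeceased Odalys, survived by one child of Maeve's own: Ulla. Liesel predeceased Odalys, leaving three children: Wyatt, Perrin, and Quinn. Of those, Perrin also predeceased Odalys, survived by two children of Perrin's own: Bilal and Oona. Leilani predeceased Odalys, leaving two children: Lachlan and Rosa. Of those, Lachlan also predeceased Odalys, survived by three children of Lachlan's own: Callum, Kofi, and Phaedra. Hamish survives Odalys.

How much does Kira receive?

Kira receives $60,000.

Desmond first takes $75,000, leaving a balance of $1,152,000. Desmond then takes three-eighths of the balance ($432,000), for a total of $507,000. The remaining $720,000 passes to the descendants.
The descendants' portion ($720,000) is divided into 4 shares of $180,000: Hamish takes $180,000; Alma's $180,000 share passes to Alma's issue; Liesel's $180,000 share passes to Liesel's issue; Leilani's $180,000 share passes to Leilani's issue.
Alma's share ($180,000) is divided into 3 shares of $60,000: Kira and Halim each take $60,000; Maeve's $60,000 share passes to Maeve's issue.
Maeve's share ($60,000) passes entirely to Ulla.
Liesel's share ($180,000) is divided into 3 shares of $60,000: Wyatt and Quinn each take $60,000; Perrin's $60,000 share passes to Perrin's issue.
Perrin's share ($60,000) is divided into 2 shares of $30,000: Bilal and Oona each take $30,000.
Leilani's share ($180,000) is divided into 2 shares of $90,000: Rosa takes $90,000; Lachlan's $90,000 share passes to Lachlan's issue.
Lachlan's share ($90,000) is divided into 3 shares of $30,000: Callum, Kofi, and Phaedra each take $30,000.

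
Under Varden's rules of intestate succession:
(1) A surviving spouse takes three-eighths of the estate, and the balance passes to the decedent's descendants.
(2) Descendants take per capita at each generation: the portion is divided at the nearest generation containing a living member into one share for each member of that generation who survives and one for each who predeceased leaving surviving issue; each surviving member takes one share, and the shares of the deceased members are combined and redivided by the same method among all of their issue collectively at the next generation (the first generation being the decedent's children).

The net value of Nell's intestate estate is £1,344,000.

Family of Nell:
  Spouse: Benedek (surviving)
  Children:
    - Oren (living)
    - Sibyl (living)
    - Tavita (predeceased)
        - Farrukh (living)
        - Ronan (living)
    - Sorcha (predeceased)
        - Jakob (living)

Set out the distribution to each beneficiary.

Benedek takes three-eighths of £1,344,000 = £504,000. The remaining £840,000 passes to the descendants.
The descendants' portion (£840,000) is divided at the children's generation into 4 shares of £210,000. Oren and Sibyl each take £210,000. The 2 shares of the deceased (Tavita and Sorcha) are combined into a pool of £420,000.
That pool (£420,000) is divided at the grandchildren's generation equally among Farrukh, Ronan, and Jakob: £140,000 each.

Benedek: £504,000; Oren: £210,000; Sibyl: £210,000; Farrukh: £140,000; Ronan: £140,000; Jakob: £140,000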